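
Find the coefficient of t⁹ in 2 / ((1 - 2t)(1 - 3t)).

116050

Partial fractions give a closed form: a_n = (-4)·2^n + (6)·3^n.
At n = 9: a_9 = 116050.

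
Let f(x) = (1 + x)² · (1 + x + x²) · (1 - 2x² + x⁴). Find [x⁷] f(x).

(1 + x)² has coefficients 1,2,1 for degrees 0…2.
(1 + x + x²) has coefficients 1,1,1,0,0,0,0,0 for degrees 0…7.
Finally multiplying by (1 - 2x² + x⁴), the product of all factors after the first has coefficients 1,1,-1,-2,-1,1,1,0 for degrees 0…7.
[x⁷] = 1·0 + 2·1 + 1·1 = 3.

3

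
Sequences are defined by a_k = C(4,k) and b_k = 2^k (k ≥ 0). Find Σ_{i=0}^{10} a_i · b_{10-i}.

The convolution is the x^10 coefficient of A(x)B(x).
Σ = 1·1024 + 4·512 + 6·256 + 4·128 + 1·64 + 0·32 + 0·16 + 0·8 + 0·4 + 0·2 + 0·1 = 5184.

5184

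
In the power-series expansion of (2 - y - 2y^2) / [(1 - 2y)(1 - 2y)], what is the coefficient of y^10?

12800

The denominator gives the recurrence a_n = 4a_(n−1) − 4a_(n−2) for n ≥ 3; the numerator fixes a_0 = 2, a_1 = 7, a_2 = 18.
Iterating: 2, 7, 18, 44, 104, 240, 544, 1216, 2688, 5888, 12800, so a_10 = 12800.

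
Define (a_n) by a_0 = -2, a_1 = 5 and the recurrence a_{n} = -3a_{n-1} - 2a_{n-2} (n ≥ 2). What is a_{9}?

The ordinary generating function has denominator 1 + 3z + 2z^2.
Iterating the recurrence: a_0,…,a_{9} = -2, 5, -11, 23, -47, 95, -191, 383, -767, 1535.

1535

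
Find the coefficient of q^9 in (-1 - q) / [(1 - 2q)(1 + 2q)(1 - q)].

The denominator gives the recurrence a_n = a_(n−1) + 4a_(n−2) − 4a_(n−3) for n ≥ 3; the numerator fixes a_0 = -1, a_1 = -2, a_2 = -6.
Iterating: -1, -2, -6, -10, -26, -42, -106, -170, -426, -682, so a_9 = -682.

-682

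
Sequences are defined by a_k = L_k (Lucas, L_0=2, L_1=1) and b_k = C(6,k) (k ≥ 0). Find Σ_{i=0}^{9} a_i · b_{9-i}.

Write out a_i and b_{9-i} for i = 0,…,9 and sum the products.
Σ = 2·0 + 1·0 + 3·0 + 4·1 + 7·6 + 11·15 + 18·20 + 29·15 + 47·6 + 76·1 = 1364.

1364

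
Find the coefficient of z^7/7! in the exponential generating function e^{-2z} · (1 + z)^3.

The EGF product rule gives c_7 = Σ_{k_1+k_2=7} C(7; k_1,k_2) · ∏ g_i(k_i), where e^{-2z} gives (-2)^k; (1+z)^3 gives the falling factorial (3)_k.
g_1(k) for k = 0…7: 1, -2, 4, -8, 16, -32, 64, -128.
g_2(k) for k = 0…7: 1, 3, 6, 6, 0, 0, 0, 0.
c_7 = Σ_k C(7,k)·g_1(k)·g_2(7−k) = 35·16·6 + 21·(-32)·6 + 7·64·3 + 1·(-128)·1 = 3360 − 4032 + 1344 − 128 = 544.

544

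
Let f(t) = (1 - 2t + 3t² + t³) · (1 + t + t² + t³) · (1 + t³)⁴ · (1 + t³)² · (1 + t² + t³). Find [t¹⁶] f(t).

159

(1 - 2t + 3t² + t³) has coefficients 1,-2,3,1 for degrees 0…3.
(1 + t + t² + t³) has coefficients 1,1,1,1,0,0,0,0,0,0,0,0,0,0,0,0,0 for degrees 0…16.
Multiplying by (1 + t³)⁴ gives running coefficients 1,1,1,5,4,4,10,6,6,10,4,4,5,1,1,1,0 for degrees 0…16.
Multiplying by (1 + t³)² gives running coefficients 1,1,1,7,6,6,21,15,15,35,20,20,35,15,15,21,6 for degrees 0…16.
Finally multiplying by (1 + t² + t³), the product of all factors after the first has coefficients 1,1,2,9,8,14,34,27,42,71,50,70,90,55,70,71,36 for degrees 0…16.
[t¹⁶] = 1·36 − 2·71 + 3·70 + 1·55 = 159.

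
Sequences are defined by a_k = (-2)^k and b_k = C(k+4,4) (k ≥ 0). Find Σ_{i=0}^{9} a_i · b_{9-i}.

229

This is [x^9] in the product of the two ordinary generating functions.
Σ = 1·715 − 2·495 + 4·330 − 8·210 + 16·126 − 32·70 + 64·35 − 128·15 + 256·5 − 512·1 = 229.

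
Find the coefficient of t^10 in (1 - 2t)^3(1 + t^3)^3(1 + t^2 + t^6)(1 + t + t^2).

(1 - 2t)^3 has coefficients 1,-6,12,-8 for degrees 0…3.
(1 + t^3)^3 has coefficients 1,0,0,3,0,0,3,0,0,1,0 for degrees 0…10.
Multiplying by (1 + t^2 + t^6) gives running coefficients 1,0,1,3,0,3,4,0,3,4,0 for degrees 0…10.
Finally multiplying by (1 + t + t^2), the product of all factors after the first has coefficients 1,1,2,4,4,6,7,7,7,7,7 for degrees 0…10.
[t^10] = 1·7 − 6·7 + 12·7 − 8·7 = -7.

-7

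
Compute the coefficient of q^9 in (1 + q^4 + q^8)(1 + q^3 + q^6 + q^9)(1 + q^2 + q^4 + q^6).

(1 + q^4 + q^8) has coefficients 1,0,0,0,1,0,0,0,1 for degrees 0…8.
(1 + q^3 + q^6 + q^9) has coefficients 1,0,0,1,0,0,1,0,0,1 for degrees 0…9.
Finally multiplying by (1 + q^2 + q^4 + q^6), the product of all factors after the first has coefficients 1,0,1,1,1,1,2,1,1,2 for degrees 0…9.
[q^9] = 1·2 + 1·1 + 1·0 = 3.

3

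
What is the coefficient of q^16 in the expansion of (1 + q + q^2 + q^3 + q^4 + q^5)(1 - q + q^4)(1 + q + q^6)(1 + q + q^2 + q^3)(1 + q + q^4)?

(1 + q + q^2 + q^3 + q^4 + q^5) has coefficients 1,1,1,1,1,1 for degrees 0…5.
(1 - q + q^4) has coefficients 1,-1,0,0,1,0,0,0,0,0,0,0,0,0,0,0,0 for degrees 0…16.
Multiplying by (1 + q + q^6) gives running coefficients 1,0,-1,0,1,1,1,-1,0,0,1,0,0,0,0,0,0 for degrees 0…16.
Multiplying by (1 + q + q^2 + q^3) gives running coefficients 1,1,0,0,0,1,3,2,1,0,0,1,1,1,0,0,0 for degrees 0…16.
Finally multiplying by (1 + q + q^4), the product of all factors after the first has coefficients 1,2,1,0,1,2,4,5,3,2,3,3,3,2,1,1,1 for degrees 0…16.
[q^16] = 1·1 + 1·1 + 1·1 + 1·2 + 1·3 + 1·3 = 11.

11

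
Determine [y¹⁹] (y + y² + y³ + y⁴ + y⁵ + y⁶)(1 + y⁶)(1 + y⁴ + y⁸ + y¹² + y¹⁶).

3

(y + y² + y³ + y⁴ + y⁵ + y⁶) has coefficients 0,1,1,1,1,1,1 for degrees 0…6.
(1 + y⁶) has coefficients 1,0,0,0,0,0,1,0,0,0,0,0,0,0,0,0,0,0,0,0 for degrees 0…19.
Finally multiplying by (1 + y⁴ + y⁸ + y¹² + y¹⁶), the product of all factors after the first has coefficients 1,0,0,0,1,0,1,0,1,0,1,0,1,0,1,0,1,0,1,0 for degrees 0…19.
[y¹⁹] = 1·1 + 1·0 + 1·1 + 1·0 + 1·1 + 1·0 = 3.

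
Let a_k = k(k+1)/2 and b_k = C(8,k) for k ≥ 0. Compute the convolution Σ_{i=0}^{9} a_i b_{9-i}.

The convolution is the x^9 coefficient of A(x)B(x).
Σ = 0·0 + 1·1 + 3·8 + 6·28 + 10·56 + 15·70 + 21·56 + 28·28 + 36·8 + 45·1 = 4096.

4096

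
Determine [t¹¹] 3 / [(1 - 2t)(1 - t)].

12285

The denominator gives the recurrence a_n = 3a_(n−1) − 2a_(n−2) for n ≥ 2; the numerator fixes a_0 = 3, a_1 = 9.
Iterating: 3, 9, 21, 45, 93, 189, 381, 765, 1533, 3069, 6141, 12285, so a_11 = 12285.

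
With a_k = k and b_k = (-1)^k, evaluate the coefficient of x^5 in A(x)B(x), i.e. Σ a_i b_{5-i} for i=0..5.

3

The convolution is the x^5 coefficient of A(x)B(x).
Σ = 0·(-1) + 1·1 + 2·(-1) + 3·1 + 4·(-1) + 5·1 = 3.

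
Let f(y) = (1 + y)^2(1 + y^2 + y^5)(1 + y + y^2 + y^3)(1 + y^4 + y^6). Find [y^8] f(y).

(1 + y)^2 has coefficients 1,2,1 for degrees 0…2.
(1 + y^2 + y^5) has coefficients 1,0,1,0,0,1,0,0,0 for degrees 0…8.
Multiplying by (1 + y + y^2 + y^3) gives running coefficients 1,1,2,2,1,2,1,1,1 for degrees 0…8.
Finally multiplying by (1 + y^4 + y^6), the product of all factors after the first has coefficients 1,1,2,2,2,3,4,4,4 for degrees 0…8.
[y^8] = 1·4 + 2·4 + 1·4 = 16.

16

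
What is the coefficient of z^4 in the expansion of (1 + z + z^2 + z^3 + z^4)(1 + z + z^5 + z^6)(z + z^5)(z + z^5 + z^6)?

2

(1 + z + z^2 + z^3 + z^4) has coefficients 1,1,1,1,1 for degrees 0…4.
(1 + z + z^5 + z^6) has coefficients 1,1,0,0,0 for degrees 0…4.
Multiplying by (z + z^5) gives running coefficients 0,1,1,0,0 for degrees 0…4.
Finally multiplying by (z + z^5 + z^6), the product of all factors after the first has coefficients 0,0,1,1,0 for degrees 0…4.
[z^4] = 1·0 + 1·1 + 1·1 + 1·0 + 1·0 = 2.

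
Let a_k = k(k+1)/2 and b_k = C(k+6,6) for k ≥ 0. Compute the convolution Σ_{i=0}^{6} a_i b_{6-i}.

2002

Write out a_i and b_{6-i} for i = 0,…,6 and sum the products.
Σ = 0·924 + 1·462 + 3·210 + 6·84 + 10·28 + 15·7 + 21·1 = 2002.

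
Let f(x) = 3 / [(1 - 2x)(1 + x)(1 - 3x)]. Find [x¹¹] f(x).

Partial fractions give a closed form: a_n = (-4)·2^n + (1/4)·(-1)^n + (27/4)·3^n.
At n = 11: a_11 = 1187550.

1187550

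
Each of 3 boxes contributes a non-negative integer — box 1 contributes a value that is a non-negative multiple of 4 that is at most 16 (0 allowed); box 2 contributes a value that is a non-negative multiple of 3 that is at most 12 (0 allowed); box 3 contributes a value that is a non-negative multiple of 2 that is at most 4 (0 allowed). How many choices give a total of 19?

The generating function for the choices is (1 + z^4 + z^8 + z^12 + z^16)·(1 + z^3 + z^6 + z^9 + z^12)·(1 + z^2 + z^4); the count is [z^19].
(1 + z^4 + z^8 + z^12 + z^16) has coefficients 1,0,0,0,1,0,0,0,1,0,0,0,1,0,0,0,1 for degrees 0…16.
(1 + z^3 + z^6 + z^9 + z^12) has coefficients 1,0,0,1,0,0,1,0,0,1,0,0,1,0,0,0,0,0,0,0 for degrees 0…19.
Finally multiplying by (1 + z^2 + z^4), the product of all factors after the first has coefficients 1,0,1,1,1,1,1,1,1,1,1,1,1,1,1,0,1,0,0,0 for degrees 0…19.
[z^19] = 1·0 + 1·0 + 1·1 + 1·1 + 1·1 = 3.

3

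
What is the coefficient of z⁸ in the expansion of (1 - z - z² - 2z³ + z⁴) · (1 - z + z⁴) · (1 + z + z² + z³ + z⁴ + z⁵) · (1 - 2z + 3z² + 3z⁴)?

(1 - z - z² - 2z³ + z⁴) has coefficients 1,-1,-1,-2,1 for degrees 0…4.
(1 - z + z⁴) has coefficients 1,-1,0,0,1,0,0,0,0 for degrees 0…8.
Multiplying by (1 + z + z² + z³ + z⁴ + z⁵) gives running coefficients 1,0,0,0,1,1,0,1,1 for degrees 0…8.
Finally multiplying by (1 - 2z + 3z² + 3z⁴), the product of all factors after the first has coefficients 1,-2,3,0,4,-1,1,4,2 for degrees 0…8.
[z⁸] = 1·2 − 1·4 − 1·1 − 2·(-1) + 1·4 = 3.

3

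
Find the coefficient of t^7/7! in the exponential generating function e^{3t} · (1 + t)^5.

The EGF product rule gives c_7 = Σ_{k_1+k_2=7} C(7; k_1,k_2) · ∏ g_i(k_i), where e^{3t} gives (3)^k; (1+t)^5 gives the falling factorial (5)_k.
g_1(k) for k = 0…7: 1, 3, 9, 27, 81, 243, 729, 2187.
g_2(k) for k = 0…7: 1, 5, 20, 60, 120, 120, 0, 0.
c_7 = Σ_k C(7,k)·g_1(k)·g_2(7−k) = 21·9·120 + 35·27·120 + 35·81·60 + 21·243·20 + 7·729·5 + 1·2187·1 = 22680 + 113400 + 170100 + 102060 + 25515 + 2187 = 435942.

435942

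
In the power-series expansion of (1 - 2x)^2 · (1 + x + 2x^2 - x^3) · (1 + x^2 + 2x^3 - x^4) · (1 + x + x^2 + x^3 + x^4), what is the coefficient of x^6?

2

(1 - 2x)^2 has coefficients 1,-4,4 for degrees 0…2.
(1 + x + 2x^2 - x^3) has coefficients 1,1,2,-1,0,0,0 for degrees 0…6.
Multiplying by (1 + x^2 + 2x^3 - x^4) gives running coefficients 1,1,3,2,3,2,-4 for degrees 0…6.
Finally multiplying by (1 + x + x^2 + x^3 + x^4), the product of all factors after the first has coefficients 1,2,5,7,10,11,6 for degrees 0…6.
[x^6] = 1·6 − 4·11 + 4·10 = 2.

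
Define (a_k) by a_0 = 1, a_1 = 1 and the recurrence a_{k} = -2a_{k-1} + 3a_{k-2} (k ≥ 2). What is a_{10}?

1

The ordinary generating function has denominator 1 + 2y - 3y^2.
Iterating the recurrence: a_0,…,a_{10} = 1, 1, 1, 1, 1, 1, 1, 1, 1, 1, 1.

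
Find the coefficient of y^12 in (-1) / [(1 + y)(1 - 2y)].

The denominator gives the recurrence a_n = a_(n−1) + 2a_(n−2) for n ≥ 2; the numerator fixes a_0 = -1, a_1 = -1.
Iterating: -1, -1, -3, -5, -11, -21, -43, -85, -171, -341, -683, -1365, -2731, so a_12 = -2731.

-2731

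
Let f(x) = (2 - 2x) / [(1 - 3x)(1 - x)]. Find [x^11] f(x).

Partial fractions give a closed form: a_n = (2)·3^n.
At n = 11: a_11 = 354294.

354294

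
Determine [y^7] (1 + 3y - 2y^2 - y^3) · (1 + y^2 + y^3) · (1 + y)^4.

(1 + 3y - 2y^2 - y^3) has coefficients 1,3,-2,-1 for degrees 0…3.
(1 + y^2 + y^3) has coefficients 1,0,1,1,0,0,0,0 for degrees 0…7.
Finally multiplying by (1 + y)^4, the product of all factors after the first has coefficients 1,4,7,9,11,10,5,1 for degrees 0…7.
[y^7] = 1·1 + 3·5 − 2·10 − 1·11 = -15.

-15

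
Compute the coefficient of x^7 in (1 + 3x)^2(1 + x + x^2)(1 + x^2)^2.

15

(1 + 3x)^2 has coefficients 1,6,9 for degrees 0…2.
(1 + x + x^2) has coefficients 1,1,1,0,0,0,0,0 for degrees 0…7.
Finally multiplying by (1 + x^2)^2, the product of all factors after the first has coefficients 1,1,3,2,3,1,1,0 for degrees 0…7.
[x^7] = 1·0 + 6·1 + 9·1 = 15.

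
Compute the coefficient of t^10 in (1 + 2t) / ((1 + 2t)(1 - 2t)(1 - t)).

Partial fractions give a closed form: a_n = (2)·2^n + (-1)·1^n.
At n = 10: a_10 = 2047.

2047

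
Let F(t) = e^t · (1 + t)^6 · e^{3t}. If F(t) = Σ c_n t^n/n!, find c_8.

The EGF product rule gives c_8 = Σ_{k_1+k_2+k_3=8} C(8; k_1,k_2,k_3) · ∏ g_i(k_i), where e^t gives (1)^k; (1+t)^6 gives the falling factorial (6)_k; e^{3t} gives (3)^k.
g_1(k) for k = 0…8: 1, 1, 1, 1, 1, 1, 1, 1, 1.
g_2(k) for k = 0…8: 1, 6, 30, 120, 360, 720, 720, 0, 0.
g_3(k) for k = 0…8: 1, 3, 9, 27, 81, 243, 729, 2187, 6561.
First combine the last two factors: h(k) = Σ_j C(k,j)·g_2(j)·g_3(k−j) for k = 0…8: 1, 9, 75, 579, 4149, 27693, 173007, 1017495, 5668137.
c_8 = Σ_k C(8,k)·g_1(k)·h(8−k) = 1·1·5668137 + 8·1·1017495 + 28·1·173007 + 56·1·27693 + 70·1·4149 + 56·1·579 + 28·1·75 + 8·1·9 + 1·1·1 = 5668137 + 8139960 + 4844196 + 1550808 + 290430 + 32424 + 2100 + 72 + 1 = 20528128.

20528128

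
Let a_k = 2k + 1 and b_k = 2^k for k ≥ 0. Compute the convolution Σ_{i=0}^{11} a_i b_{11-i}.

Write out a_i and b_{11-i} for i = 0,…,11 and sum the products.
Σ = 1·2048 + 3·1024 + 5·512 + 7·256 + 9·128 + 11·64 + 13·32 + 15·16 + 17·8 + 19·4 + 21·2 + 23·1 = 12261.

12261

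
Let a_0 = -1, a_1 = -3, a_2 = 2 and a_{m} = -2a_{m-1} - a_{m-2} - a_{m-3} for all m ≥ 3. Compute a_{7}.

The ordinary generating function has denominator 1 + 2q + q^2 + q^3.
Iterating the recurrence: a_0,…,a_{7} = -1, -3, 2, 0, 1, -4, 7, -11.

-11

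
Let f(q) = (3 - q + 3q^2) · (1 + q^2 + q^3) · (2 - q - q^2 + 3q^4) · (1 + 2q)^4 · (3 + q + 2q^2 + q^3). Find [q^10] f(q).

3096

(3 - q + 3q^2) has coefficients 3,-1,3 for degrees 0…2.
(1 + q^2 + q^3) has coefficients 1,0,1,1,0,0,0,0,0,0,0 for degrees 0…10.
Multiplying by (2 - q - q^2 + 3q^4) gives running coefficients 2,-1,1,1,1,-1,3,3,0,0,0 for degrees 0…10.
Multiplying by (1 + 2q)^4 gives running coefficients 2,15,41,49,33,47,67,51,80,152,144 for degrees 0…10.
Finally multiplying by (3 + q + 2q^2 + q^3), the product of all factors after the first has coefficients 6,47,142,220,245,313,363,347,472,705,795 for degrees 0…10.
[q^10] = 3·795 − 1·705 + 3·472 = 3096.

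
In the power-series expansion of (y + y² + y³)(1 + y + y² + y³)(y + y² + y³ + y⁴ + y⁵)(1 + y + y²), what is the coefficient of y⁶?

(y + y² + y³) has coefficients 0,1,1,1 for degrees 0…3.
(1 + y + y² + y³) has coefficients 1,1,1,1,0,0,0 for degrees 0…6.
Multiplying by (y + y² + y³ + y⁴ + y⁵) gives running coefficients 0,1,2,3,4,4,3 for degrees 0…6.
Finally multiplying by (1 + y + y²), the product of all factors after the first has coefficients 0,1,3,6,9,11,11 for degrees 0…6.
[y⁶] = 1·11 + 1·9 + 1·6 = 26.

26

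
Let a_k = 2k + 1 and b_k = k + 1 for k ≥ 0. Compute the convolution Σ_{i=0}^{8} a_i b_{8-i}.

Write out a_i and b_{8-i} for i = 0,…,8 and sum the products.
Σ = 1·9 + 3·8 + 5·7 + 7·6 + 9·5 + 11·4 + 13·3 + 15·2 + 17·1 = 285.

285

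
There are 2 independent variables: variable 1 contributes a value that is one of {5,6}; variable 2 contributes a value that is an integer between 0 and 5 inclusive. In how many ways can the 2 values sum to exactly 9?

The generating function for the choices is (t⁵ + t⁶)·(1 + t + t² + t³ + t⁴ + t⁵); the count is [t⁹].
(t⁵ + t⁶) has coefficients 0,0,0,0,0,1,1 for degrees 0…6.
(1 + t + t² + t³ + t⁴ + t⁵) has coefficients 1,1,1,1,1,1,0,0,0,0 for degrees 0…9.
[t⁹] = 1·1 + 1·1 = 2.

2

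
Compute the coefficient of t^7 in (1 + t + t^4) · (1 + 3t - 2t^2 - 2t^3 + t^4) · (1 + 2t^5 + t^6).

4

(1 + t + t^4) has coefficients 1,1,0,0,1 for degrees 0…4.
(1 + 3t - 2t^2 - 2t^3 + t^4) has coefficients 1,3,-2,-2,1,0,0,0 for degrees 0…7.
Finally multiplying by (1 + 2t^5 + t^6), the product of all factors after the first has coefficients 1,3,-2,-2,1,2,7,-1 for degrees 0…7.
[t^7] = 1·(-1) + 1·7 + 1·(-2) = 4.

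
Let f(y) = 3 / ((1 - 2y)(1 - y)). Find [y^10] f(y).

6141

Partial fractions give a closed form: a_n = (6)·2^n + (-3)·1^n.
At n = 10: a_10 = 6141.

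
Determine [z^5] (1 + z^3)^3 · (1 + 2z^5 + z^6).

2

(1 + z^3)^3 has coefficients 1,0,0,3,0,0 for degrees 0…5.
(1 + 2z^5 + z^6) has coefficients 1,0,0,0,0,2 for degrees 0…5.
[z^5] = 1·2 + 3·0 = 2.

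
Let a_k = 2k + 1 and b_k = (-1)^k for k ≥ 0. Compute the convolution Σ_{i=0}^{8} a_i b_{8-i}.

9

This is [x^8] in the product of the two ordinary generating functions.
Σ = 1·1 + 3·(-1) + 5·1 + 7·(-1) + 9·1 + 11·(-1) + 13·1 + 15·(-1) + 17·1 = 9.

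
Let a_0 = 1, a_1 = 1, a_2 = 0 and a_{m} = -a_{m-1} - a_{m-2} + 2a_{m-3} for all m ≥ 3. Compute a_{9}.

13

The ordinary generating function has denominator 1 + z + z^2 - 2z^3.
Iterating the recurrence: a_0,…,a_{9} = 1, 1, 0, 1, 1, -2, 3, 1, -8, 13.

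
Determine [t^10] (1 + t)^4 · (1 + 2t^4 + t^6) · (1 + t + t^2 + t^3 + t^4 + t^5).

46

(1 + t)^4 has coefficients 1,4,6,4,1 for degrees 0…4.
(1 + 2t^4 + t^6) has coefficients 1,0,0,0,2,0,1,0,0,0,0 for degrees 0…10.
Finally multiplying by (1 + t + t^2 + t^3 + t^4 + t^5), the product of all factors after the first has coefficients 1,1,1,1,3,3,3,3,3,3,1 for degrees 0…10.
[t^10] = 1·1 + 4·3 + 6·3 + 4·3 + 1·3 = 46.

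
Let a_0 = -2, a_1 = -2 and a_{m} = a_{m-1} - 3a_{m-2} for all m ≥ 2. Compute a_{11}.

-320

The ordinary generating function has denominator 1 - q + 3q^2.
Iterating the recurrence: a_0,…,a_{11} = -2, -2, 4, 10, -2, -32, -26, 70, 148, -62, -506, -320.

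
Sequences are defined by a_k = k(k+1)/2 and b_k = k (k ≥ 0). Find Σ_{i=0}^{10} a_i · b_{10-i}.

495

The convolution is the t^10 coefficient of A(t)B(t).
Σ = 0·10 + 1·9 + 3·8 + 6·7 + 10·6 + 15·5 + 21·4 + 28·3 + 36·2 + 45·1 + 55·0 = 495.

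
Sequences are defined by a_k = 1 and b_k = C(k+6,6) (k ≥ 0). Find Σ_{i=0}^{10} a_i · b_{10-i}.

19448

This is [x^10] in the product of the two ordinary generating functions.
Σ = 1·8008 + 1·5005 + 1·3003 + 1·1716 + 1·924 + 1·462 + 1·210 + 1·84 + 1·28 + 1·7 + 1·1 = 19448.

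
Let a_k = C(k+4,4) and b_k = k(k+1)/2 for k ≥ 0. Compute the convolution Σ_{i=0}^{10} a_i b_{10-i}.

This is [x^10] in the product of the two ordinary generating functions.
Σ = 1·55 + 5·45 + 15·36 + 35·28 + 70·21 + 126·15 + 210·10 + 330·6 + 495·3 + 715·1 + 1001·0 = 11440.

11440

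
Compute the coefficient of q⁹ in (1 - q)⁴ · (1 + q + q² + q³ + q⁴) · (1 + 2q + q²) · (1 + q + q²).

-1

(1 - q)⁴ has coefficients 1,-4,6,-4,1 for degrees 0…4.
(1 + q + q² + q³ + q⁴) has coefficients 1,1,1,1,1,0,0,0,0,0 for degrees 0…9.
Multiplying by (1 + 2q + q²) gives running coefficients 1,3,4,4,4,3,1,0,0,0 for degrees 0…9.
Finally multiplying by (1 + q + q²), the product of all factors after the first has coefficients 1,4,8,11,12,11,8,4,1,0 for degrees 0…9.
[q⁹] = 1·0 − 4·1 + 6·4 − 4·8 + 1·11 = -1.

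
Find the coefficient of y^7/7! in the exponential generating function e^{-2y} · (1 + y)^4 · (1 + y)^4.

6144

The EGF product rule gives c_7 = Σ_{k_1+k_2+k_3=7} C(7; k_1,k_2,k_3) · ∏ g_i(k_i), where e^{-2y} gives (-2)^k; (1+y)^4 gives the falling factorial (4)_k; (1+y)^4 gives the falling factorial (4)_k.
g_1(k) for k = 0…7: 1, -2, 4, -8, 16, -32, 64, -128.
g_2(k) for k = 0…7: 1, 4, 12, 24, 24, 0, 0, 0.
g_3(k) for k = 0…7: 1, 4, 12, 24, 24, 0, 0, 0.
First combine the last two factors: h(k) = Σ_j C(k,j)·g_2(j)·g_3(k−j) for k = 0…7: 1, 8, 56, 336, 1680, 6720, 20160, 40320.
c_7 = Σ_k C(7,k)·g_1(k)·h(7−k) = 1·1·40320 + 7·(-2)·20160 + 21·4·6720 + 35·(-8)·1680 + 35·16·336 + 21·(-32)·56 + 7·64·8 + 1·(-128)·1 = 40320 − 282240 + 564480 − 470400 + 188160 − 37632 + 3584 − 128 = 6144.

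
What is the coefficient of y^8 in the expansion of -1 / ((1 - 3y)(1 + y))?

Partial fractions give a closed form: a_n = (-3/4)·3^n + (-1/4)·(-1)^n.
At n = 8: a_8 = -4921.

-4921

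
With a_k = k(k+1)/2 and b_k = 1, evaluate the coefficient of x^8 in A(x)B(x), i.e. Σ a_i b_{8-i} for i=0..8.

Write out a_i and b_{8-i} for i = 0,…,8 and sum the products.
Σ = 0·1 + 1·1 + 3·1 + 6·1 + 10·1 + 15·1 + 21·1 + 28·1 + 36·1 = 120.

120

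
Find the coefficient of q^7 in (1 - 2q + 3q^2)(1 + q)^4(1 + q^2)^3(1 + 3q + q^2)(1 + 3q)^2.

1839

(1 - 2q + 3q^2) has coefficients 1,-2,3 for degrees 0…2.
(1 + q)^4 has coefficients 1,4,6,4,1,0,0,0 for degrees 0…7.
Multiplying by (1 + q^2)^3 gives running coefficients 1,4,9,16,22,24,22,16 for degrees 0…7.
Multiplying by (1 + 3q + q^2) gives running coefficients 1,7,22,47,79,106,116,106 for degrees 0…7.
Finally multiplying by (1 + 3q)^2, the product of all factors after the first has coefficients 1,13,73,242,559,1003,1463,1756 for degrees 0…7.
[q^7] = 1·1756 − 2·1463 + 3·1003 = 1839.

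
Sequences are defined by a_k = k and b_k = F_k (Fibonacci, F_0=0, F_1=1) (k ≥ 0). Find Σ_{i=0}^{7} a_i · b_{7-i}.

This is [x^7] in the product of the two ordinary generating functions.
Σ = 0·13 + 1·8 + 2·5 + 3·3 + 4·2 + 5·1 + 6·1 + 7·0 = 46.

46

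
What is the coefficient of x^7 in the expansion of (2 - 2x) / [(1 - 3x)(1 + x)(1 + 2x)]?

1006

Partial fractions give a closed form: a_n = (3/5)·3^n + (-1)·(-1)^n + (12/5)·(-2)^n.
At n = 7: a_7 = 1006.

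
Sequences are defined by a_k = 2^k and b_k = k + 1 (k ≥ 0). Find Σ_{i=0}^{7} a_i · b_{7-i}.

Write out a_i and b_{7-i} for i = 0,…,7 and sum the products.
Σ = 1·8 + 2·7 + 4·6 + 8·5 + 16·4 + 32·3 + 64·2 + 128·1 = 502.

502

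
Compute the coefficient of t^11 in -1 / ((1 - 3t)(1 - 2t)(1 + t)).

Partial fractions give a closed form: a_n = (-9/4)·3^n + (4/3)·2^n + (-1/12)·(-1)^n.
At n = 11: a_11 = -395850.

-395850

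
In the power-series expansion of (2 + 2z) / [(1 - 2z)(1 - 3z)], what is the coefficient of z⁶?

Partial fractions give a closed form: a_n = (-6)·2^n + (8)·3^n.
At n = 6: a_6 = 5448.

5448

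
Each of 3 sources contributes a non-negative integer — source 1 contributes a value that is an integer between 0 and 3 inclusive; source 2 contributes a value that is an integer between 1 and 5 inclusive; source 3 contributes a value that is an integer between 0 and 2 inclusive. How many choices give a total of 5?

11

The generating function for the choices is (1 + x + x² + x³)·(x + x² + x³ + x⁴ + x⁵)·(1 + x + x²); the count is [x⁵].
(1 + x + x² + x³) has coefficients 1,1,1,1 for degrees 0…3.
(x + x² + x³ + x⁴ + x⁵) has coefficients 0,1,1,1,1,1 for degrees 0…5.
Finally multiplying by (1 + x + x²), the product of all factors after the first has coefficients 0,1,2,3,3,3 for degrees 0…5.
[x⁵] = 1·3 + 1·3 + 1·3 + 1·2 = 11.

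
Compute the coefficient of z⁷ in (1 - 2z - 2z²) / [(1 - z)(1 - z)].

-18

The denominator gives the recurrence a_n = 2a_(n−1) − a_(n−2) for n ≥ 3; the numerator fixes a_0 = 1, a_1 = 0, a_2 = -3.
Iterating: 1, 0, -3, -6, -9, -12, -15, -18, so a_7 = -18.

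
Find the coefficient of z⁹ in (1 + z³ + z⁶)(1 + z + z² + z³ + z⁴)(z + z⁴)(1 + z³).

4

(1 + z³ + z⁶) has coefficients 1,0,0,1,0,0,1 for degrees 0…6.
(1 + z + z² + z³ + z⁴) has coefficients 1,1,1,1,1,0,0,0,0,0 for degrees 0…9.
Multiplying by (z + z⁴) gives running coefficients 0,1,1,1,2,2,1,1,1,0 for degrees 0…9.
Finally multiplying by (1 + z³), the product of all factors after the first has coefficients 0,1,1,1,3,3,2,3,3,1 for degrees 0…9.
[z⁹] = 1·1 + 1·2 + 1·1 = 4.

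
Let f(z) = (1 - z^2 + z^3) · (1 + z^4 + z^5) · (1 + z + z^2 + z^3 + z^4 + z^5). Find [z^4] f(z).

(1 - z^2 + z^3) has coefficients 1,0,-1,1 for degrees 0…3.
(1 + z^4 + z^5) has coefficients 1,0,0,0,1 for degrees 0…4.
Finally multiplying by (1 + z + z^2 + z^3 + z^4 + z^5), the product of all factors after the first has coefficients 1,1,1,1,2 for degrees 0…4.
[z^4] = 1·2 − 1·1 + 1·1 = 2.

2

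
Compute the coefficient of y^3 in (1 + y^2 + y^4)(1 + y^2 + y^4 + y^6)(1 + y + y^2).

(1 + y^2 + y^4) has coefficients 1,0,1,0 for degrees 0…3.
(1 + y^2 + y^4 + y^6) has coefficients 1,0,1,0 for degrees 0…3.
Finally multiplying by (1 + y + y^2), the product of all factors after the first has coefficients 1,1,2,1 for degrees 0…3.
[y^3] = 1·1 + 1·1 = 2.

2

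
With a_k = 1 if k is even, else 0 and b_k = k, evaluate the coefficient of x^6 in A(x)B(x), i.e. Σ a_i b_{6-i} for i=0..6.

12

Write out a_i and b_{6-i} for i = 0,…,6 and sum the products.
Σ = 1·6 + 0·5 + 1·4 + 0·3 + 1·2 + 0·1 + 1·0 = 12.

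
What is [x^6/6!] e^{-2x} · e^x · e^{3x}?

The EGF product rule gives c_6 = Σ_{k_1+k_2+k_3=6} C(6; k_1,k_2,k_3) · ∏ g_i(k_i), where e^{-2x} gives (-2)^k; e^x gives (1)^k; e^{3x} gives (3)^k.
g_1(k) for k = 0…6: 1, -2, 4, -8, 16, -32, 64.
g_2(k) for k = 0…6: 1, 1, 1, 1, 1, 1, 1.
g_3(k) for k = 0…6: 1, 3, 9, 27, 81, 243, 729.
First combine the last two factors: h(k) = Σ_j C(k,j)·g_2(j)·g_3(k−j) for k = 0…6: 1, 4, 16, 64, 256, 1024, 4096.
c_6 = Σ_k C(6,k)·g_1(k)·h(6−k) = 1·1·4096 + 6·(-2)·1024 + 15·4·256 + 20·(-8)·64 + 15·16·16 + 6·(-32)·4 + 1·64·1 = 4096 − 12288 + 15360 − 10240 + 3840 − 768 + 64 = 64.

64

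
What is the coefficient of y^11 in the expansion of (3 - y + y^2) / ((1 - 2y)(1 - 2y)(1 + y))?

46307

The denominator gives the recurrence a_n = 3a_(n−1) − 4a_(n−3) for n ≥ 3; the numerator fixes a_0 = 3, a_1 = 8, a_2 = 25.
Iterating: 3, 8, 25, 63, 157, 371, 861, 1955, 4381, 9699, 21277, 46307, so a_11 = 46307.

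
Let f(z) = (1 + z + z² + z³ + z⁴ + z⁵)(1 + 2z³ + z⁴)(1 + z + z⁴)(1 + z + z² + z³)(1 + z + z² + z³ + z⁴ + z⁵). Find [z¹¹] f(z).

190

(1 + z + z² + z³ + z⁴ + z⁵) has coefficients 1,1,1,1,1,1 for degrees 0…5.
(1 + 2z³ + z⁴) has coefficients 1,0,0,2,1,0,0,0,0,0,0,0 for degrees 0…11.
Multiplying by (1 + z + z⁴) gives running coefficients 1,1,0,2,4,1,0,2,1,0,0,0 for degrees 0…11.
Multiplying by (1 + z + z² + z³) gives running coefficients 1,2,2,4,7,7,7,7,4,3,3,1 for degrees 0…11.
Finally multiplying by (1 + z + z² + z³ + z⁴ + z⁵), the product of all factors after the first has coefficients 1,3,5,9,16,23,29,34,36,35,31,25 for degrees 0…11.
[z¹¹] = 1·25 + 1·31 + 1·35 + 1·36 + 1·34 + 1·29 = 190.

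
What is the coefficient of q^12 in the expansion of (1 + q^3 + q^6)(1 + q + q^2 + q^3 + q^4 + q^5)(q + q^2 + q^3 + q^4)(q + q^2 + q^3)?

(1 + q^3 + q^6) has coefficients 1,0,0,1,0,0,1 for degrees 0…6.
(1 + q + q^2 + q^3 + q^4 + q^5) has coefficients 1,1,1,1,1,1,0,0,0,0,0,0,0 for degrees 0…12.
Multiplying by (q + q^2 + q^3 + q^4) gives running coefficients 0,1,2,3,4,4,4,3,2,1,0,0,0 for degrees 0…12.
Finally multiplying by (q + q^2 + q^3), the product of all factors after the first has coefficients 0,0,1,3,6,9,11,12,11,9,6,3,1 for degrees 0…12.
[q^12] = 1·1 + 1·9 + 1·11 = 21.

21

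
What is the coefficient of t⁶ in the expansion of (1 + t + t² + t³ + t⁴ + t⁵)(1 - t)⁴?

-1

(1 + t + t² + t³ + t⁴ + t⁵) has coefficients 1,1,1,1,1,1 for degrees 0…5.
(1 - t)⁴ has coefficients 1,-4,6,-4,1,0,0 for degrees 0…6.
[t⁶] = 1·0 + 1·0 + 1·1 + 1·(-4) + 1·6 + 1·(-4) = -1.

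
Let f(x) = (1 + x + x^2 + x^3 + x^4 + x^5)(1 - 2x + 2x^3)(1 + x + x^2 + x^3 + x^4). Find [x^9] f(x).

(1 + x + x^2 + x^3 + x^4 + x^5) has coefficients 1,1,1,1,1,1 for degrees 0…5.
(1 - 2x + 2x^3) has coefficients 1,-2,0,2,0,0,0,0,0,0 for degrees 0…9.
Finally multiplying by (1 + x + x^2 + x^3 + x^4), the product of all factors after the first has coefficients 1,-1,-1,1,1,0,2,2,0,0 for degrees 0…9.
[x^9] = 1·0 + 1·0 + 1·2 + 1·2 + 1·0 + 1·1 = 5.

5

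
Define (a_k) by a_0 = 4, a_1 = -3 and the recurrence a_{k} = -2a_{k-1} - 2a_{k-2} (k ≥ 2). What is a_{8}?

The ordinary generating function has denominator 1 + 2y + 2y^2.
Iterating the recurrence: a_0,…,a_{8} = 4, -3, -2, 10, -16, 12, 8, -40, 64.

64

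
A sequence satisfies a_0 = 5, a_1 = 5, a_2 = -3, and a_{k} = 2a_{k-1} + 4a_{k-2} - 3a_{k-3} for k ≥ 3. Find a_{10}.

The ordinary generating function has denominator 1 - 2t - 4t^2 + 3t^3.
Iterating the recurrence: a_0,…,a_{10} = 5, 5, -3, -1, -29, -53, -219, -563, -1843, -5281, -16245.

-16245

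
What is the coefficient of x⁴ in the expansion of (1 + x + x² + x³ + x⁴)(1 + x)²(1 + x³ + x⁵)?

(1 + x + x² + x³ + x⁴) has coefficients 1,1,1,1,1 for degrees 0…4.
(1 + x)² has coefficients 1,2,1,0,0 for degrees 0…4.
Finally multiplying by (1 + x³ + x⁵), the product of all factors after the first has coefficients 1,2,1,1,2 for degrees 0…4.
[x⁴] = 1·2 + 1·1 + 1·1 + 1·2 + 1·1 = 7.

7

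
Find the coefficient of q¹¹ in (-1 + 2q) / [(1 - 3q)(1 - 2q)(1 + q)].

-132860

The denominator gives the recurrence a_n = 4a_(n−1) − a_(n−2) − 6a_(n−3) for n ≥ 3; the numerator fixes a_0 = -1, a_1 = -2, a_2 = -7.
Iterating: -1, -2, -7, -20, -61, -182, -547, -1640, -4921, -14762, -44287, -132860, so a_11 = -132860.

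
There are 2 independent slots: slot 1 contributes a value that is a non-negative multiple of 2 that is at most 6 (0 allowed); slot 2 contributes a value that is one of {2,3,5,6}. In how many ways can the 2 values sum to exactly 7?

2

The generating function for the choices is (1 + y^2 + y^4 + y^6)·(y^2 + y^3 + y^5 + y^6); the count is [y^7].
(1 + y^2 + y^4 + y^6) has coefficients 1,0,1,0,1,0,1 for degrees 0…6.
(y^2 + y^3 + y^5 + y^6) has coefficients 0,0,1,1,0,1,1,0 for degrees 0…7.
[y^7] = 1·0 + 1·1 + 1·1 + 1·0 = 2.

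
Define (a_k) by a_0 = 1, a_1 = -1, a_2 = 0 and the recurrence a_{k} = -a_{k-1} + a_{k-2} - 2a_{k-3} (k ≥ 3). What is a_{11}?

-584

The ordinary generating function has denominator 1 + x - x^2 + 2x^3.
Iterating the recurrence: a_0,…,a_{11} = 1, -1, 0, -3, 5, -8, 19, -37, 72, -147, 293, -584.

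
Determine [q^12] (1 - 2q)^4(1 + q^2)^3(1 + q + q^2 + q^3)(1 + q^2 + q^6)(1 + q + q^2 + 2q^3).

(1 - 2q)^4 has coefficients 1,-8,24,-32,16 for degrees 0…4.
(1 + q^2)^3 has coefficients 1,0,3,0,3,0,1,0,0,0,0,0,0 for degrees 0…12.
Multiplying by (1 + q + q^2 + q^3) gives running coefficients 1,1,4,4,6,6,4,4,1,1,0,0,0 for degrees 0…12.
Multiplying by (1 + q^2 + q^6) gives running coefficients 1,1,5,5,10,10,11,11,9,9,7,7,4 for degrees 0…12.
Finally multiplying by (1 + q + q^2 + 2q^3), the product of all factors after the first has coefficients 1,2,7,13,22,35,41,52,51,51,47,41,36 for degrees 0…12.
[q^12] = 1·36 − 8·41 + 24·47 − 32·51 + 16·51 = 20.

20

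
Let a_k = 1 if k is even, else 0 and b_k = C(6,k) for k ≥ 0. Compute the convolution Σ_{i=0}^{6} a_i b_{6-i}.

Write out a_i and b_{6-i} for i = 0,…,6 and sum the products.
Σ = 1·1 + 0·6 + 1·15 + 0·20 + 1·15 + 0·6 + 1·1 = 32.

32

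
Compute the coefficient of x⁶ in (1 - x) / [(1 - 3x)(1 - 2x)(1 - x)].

2059

Partial fractions give a closed form: a_n = (3)·3^n + (-2)·2^n.
At n = 6: a_6 = 2059.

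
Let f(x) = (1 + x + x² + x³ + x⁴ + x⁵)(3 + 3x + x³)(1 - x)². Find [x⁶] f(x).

-3

(1 + x + x² + x³ + x⁴ + x⁵) has coefficients 1,1,1,1,1,1 for degrees 0…5.
(3 + 3x + x³) has coefficients 3,3,0,1,0,0,0 for degrees 0…6.
Finally multiplying by (1 - x)², the product of all factors after the first has coefficients 3,-3,-3,4,-2,1,0 for degrees 0…6.
[x⁶] = 1·0 + 1·1 + 1·(-2) + 1·4 + 1·(-3) + 1·(-3) = -3.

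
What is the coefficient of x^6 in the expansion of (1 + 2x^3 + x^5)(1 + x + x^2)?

(1 + 2x^3 + x^5) has coefficients 1,0,0,2,0,1 for degrees 0…5.
(1 + x + x^2) has coefficients 1,1,1,0,0,0,0 for degrees 0…6.
[x^6] = 1·0 + 2·0 + 1·1 = 1.

1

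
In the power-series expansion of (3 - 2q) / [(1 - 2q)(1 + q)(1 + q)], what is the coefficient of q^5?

The denominator gives the recurrence a_n = 3a_(n−2) + 2a_(n−3) for n ≥ 3; the numerator fixes a_0 = 3, a_1 = -2, a_2 = 9.
Iterating: 3, -2, 9, 0, 23, 18, so a_5 = 18.

18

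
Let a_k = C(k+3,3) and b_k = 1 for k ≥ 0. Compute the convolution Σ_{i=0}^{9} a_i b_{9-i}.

This is [x^9] in the product of the two ordinary generating functions.
Σ = 1·1 + 4·1 + 10·1 + 20·1 + 35·1 + 56·1 + 84·1 + 120·1 + 165·1 + 220·1 = 715.

715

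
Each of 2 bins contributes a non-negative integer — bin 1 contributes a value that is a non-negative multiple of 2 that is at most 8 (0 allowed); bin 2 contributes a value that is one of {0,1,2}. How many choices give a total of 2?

The generating function for the choices is (1 + t^2 + t^4 + t^6 + t^8)·(1 + t + t^2); the count is [t^2].
(1 + t^2 + t^4 + t^6 + t^8) has coefficients 1,0,1 for degrees 0…2.
(1 + t + t^2) has coefficients 1,1,1 for degrees 0…2.
[t^2] = 1·1 + 1·1 = 2.

2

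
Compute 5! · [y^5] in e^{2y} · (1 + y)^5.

5752

The EGF product rule gives c_5 = Σ_{k_1+k_2=5} C(5; k_1,k_2) · ∏ g_i(k_i), where e^{2y} gives (2)^k; (1+y)^5 gives the falling factorial (5)_k.
g_1(k) for k = 0…5: 1, 2, 4, 8, 16, 32.
g_2(k) for k = 0…5: 1, 5, 20, 60, 120, 120.
c_5 = Σ_k C(5,k)·g_1(k)·g_2(5−k) = 1·1·120 + 5·2·120 + 10·4·60 + 10·8·20 + 5·16·5 + 1·32·1 = 120 + 1200 + 2400 + 1600 + 400 + 32 = 5752.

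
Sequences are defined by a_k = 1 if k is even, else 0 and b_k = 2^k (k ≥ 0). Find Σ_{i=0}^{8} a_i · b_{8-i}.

341

This is [x^8] in the product of the two ordinary generating functions.
Σ = 1·256 + 0·128 + 1·64 + 0·32 + 1·16 + 0·8 + 1·4 + 0·2 + 1·1 = 341.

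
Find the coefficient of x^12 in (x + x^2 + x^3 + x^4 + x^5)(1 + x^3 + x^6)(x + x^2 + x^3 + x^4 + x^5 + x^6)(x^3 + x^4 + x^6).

26

(x + x^2 + x^3 + x^4 + x^5) has coefficients 0,1,1,1,1,1 for degrees 0…5.
(1 + x^3 + x^6) has coefficients 1,0,0,1,0,0,1,0,0,0,0,0,0 for degrees 0…12.
Multiplying by (x + x^2 + x^3 + x^4 + x^5 + x^6) gives running coefficients 0,1,1,1,2,2,2,2,2,2,1,1,1 for degrees 0…12.
Finally multiplying by (x^3 + x^4 + x^6), the product of all factors after the first has coefficients 0,0,0,0,1,2,2,4,5,5,6,6,6 for degrees 0…12.
[x^12] = 1·6 + 1·6 + 1·5 + 1·5 + 1·4 = 26.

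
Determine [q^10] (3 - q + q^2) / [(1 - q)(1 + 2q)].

2561

The denominator gives the recurrence a_n = −a_(n−1) + 2a_(n−2) for n ≥ 3; the numerator fixes a_0 = 3, a_1 = -4, a_2 = 11.
Iterating: 3, -4, 11, -19, 41, -79, 161, -319, 641, -1279, 2561, so a_10 = 2561.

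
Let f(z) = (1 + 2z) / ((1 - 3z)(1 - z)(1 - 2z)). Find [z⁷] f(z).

Partial fractions give a closed form: a_n = (15/2)·3^n + (3/2)·1^n + (-8)·2^n.
At n = 7: a_7 = 15380.

15380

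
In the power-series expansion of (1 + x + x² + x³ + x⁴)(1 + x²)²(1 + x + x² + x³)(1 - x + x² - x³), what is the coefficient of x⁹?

-5

(1 + x + x² + x³ + x⁴) has coefficients 1,1,1,1,1 for degrees 0…4.
(1 + x²)² has coefficients 1,0,2,0,1,0,0,0,0,0 for degrees 0…9.
Multiplying by (1 + x + x² + x³) gives running coefficients 1,1,3,3,3,3,1,1,0,0 for degrees 0…9.
Finally multiplying by (1 - x + x² - x³), the product of all factors after the first has coefficients 1,0,3,0,2,0,-2,0,-3,0 for degrees 0…9.
[x⁹] = 1·0 + 1·(-3) + 1·0 + 1·(-2) + 1·0 = -5.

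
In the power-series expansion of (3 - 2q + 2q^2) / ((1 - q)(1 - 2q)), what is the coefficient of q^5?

The denominator gives the recurrence a_n = 3a_(n−1) − 2a_(n−2) for n ≥ 3; the numerator fixes a_0 = 3, a_1 = 7, a_2 = 17.
Iterating: 3, 7, 17, 37, 77, 157, so a_5 = 157.

157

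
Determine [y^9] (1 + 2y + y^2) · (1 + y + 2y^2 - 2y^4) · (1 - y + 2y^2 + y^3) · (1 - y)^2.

(1 + 2y + y^2) has coefficients 1,2,1 for degrees 0…2.
(1 + y + 2y^2 - 2y^4) has coefficients 1,1,2,0,-2,0,0,0,0,0 for degrees 0…9.
Multiplying by (1 - y + 2y^2 + y^3) gives running coefficients 1,0,3,1,3,4,-4,-2,0,0 for degrees 0…9.
Finally multiplying by (1 - y)^2, the product of all factors after the first has coefficients 1,-2,4,-5,4,-1,-9,10,0,-2 for degrees 0…9.
[y^9] = 1·(-2) + 2·0 + 1·10 = 8.

8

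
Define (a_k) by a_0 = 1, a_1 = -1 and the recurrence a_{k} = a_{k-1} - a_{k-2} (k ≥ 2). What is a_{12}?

1

The ordinary generating function has denominator 1 - q + q^2.
Iterating the recurrence: a_0,…,a_{12} = 1, -1, -2, -1, 1, 2, 1, -1, -2, -1, 1, 2, 1.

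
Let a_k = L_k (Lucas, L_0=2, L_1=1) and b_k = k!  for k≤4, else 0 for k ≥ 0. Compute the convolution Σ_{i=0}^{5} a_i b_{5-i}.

This is [x^5] in the product of the two ordinary generating functions.
Σ = 2·0 + 1·24 + 3·6 + 4·2 + 7·1 + 11·1 = 68.

68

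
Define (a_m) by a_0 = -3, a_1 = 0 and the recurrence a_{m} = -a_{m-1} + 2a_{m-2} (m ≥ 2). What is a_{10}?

-1026

The ordinary generating function has denominator 1 + z - 2z^2.
Iterating the recurrence: a_0,…,a_{10} = -3, 0, -6, 6, -18, 30, -66, 126, -258, 510, -1026.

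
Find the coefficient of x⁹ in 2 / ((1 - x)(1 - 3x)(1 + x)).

Partial fractions give a closed form: a_n = (-1/2)·1^n + (9/4)·3^n + (1/4)·(-1)^n.
At n = 9: a_9 = 44286.

44286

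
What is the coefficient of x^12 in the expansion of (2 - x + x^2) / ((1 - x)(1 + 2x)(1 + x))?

15017

The denominator gives the recurrence a_n = −2a_(n−1) + a_(n−2) + 2a_(n−3) for n ≥ 3; the numerator fixes a_0 = 2, a_1 = -5, a_2 = 13.
Iterating: 2, -5, 13, -27, 57, -115, 233, -467, 937, -1875, 3753, -7507, 15017, so a_12 = 15017.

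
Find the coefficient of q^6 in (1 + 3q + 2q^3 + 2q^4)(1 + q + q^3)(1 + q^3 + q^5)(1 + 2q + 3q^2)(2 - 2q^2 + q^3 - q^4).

(1 + 3q + 2q^3 + 2q^4) has coefficients 1,3,0,2,2 for degrees 0…4.
(1 + q + q^3) has coefficients 1,1,0,1,0,0,0 for degrees 0…6.
Multiplying by (1 + q^3 + q^5) gives running coefficients 1,1,0,2,1,1,2 for degrees 0…6.
Multiplying by (1 + 2q + 3q^2) gives running coefficients 1,3,5,5,5,9,7 for degrees 0…6.
Finally multiplying by (2 - 2q^2 + q^3 - q^4), the product of all factors after the first has coefficients 2,6,8,5,2,10,4 for degrees 0…6.
[q^6] = 1·4 + 3·10 + 2·5 + 2·8 = 60.

60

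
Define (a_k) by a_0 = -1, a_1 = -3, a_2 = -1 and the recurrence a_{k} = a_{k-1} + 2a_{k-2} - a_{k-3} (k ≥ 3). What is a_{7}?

The ordinary generating function has denominator 1 - z - 2z^2 + z^3.
Iterating the recurrence: a_0,…,a_{7} = -1, -3, -1, -6, -5, -16, -20, -47.

-47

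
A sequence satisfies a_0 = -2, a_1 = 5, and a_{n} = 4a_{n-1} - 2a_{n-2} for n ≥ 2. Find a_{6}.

3456

The ordinary generating function has denominator 1 - 4t + 2t^2.
Iterating the recurrence: a_0,…,a_{6} = -2, 5, 24, 86, 296, 1012, 3456.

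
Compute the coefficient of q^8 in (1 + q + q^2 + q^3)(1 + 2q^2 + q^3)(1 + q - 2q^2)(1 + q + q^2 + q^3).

(1 + q + q^2 + q^3) has coefficients 1,1,1,1 for degrees 0…3.
(1 + 2q^2 + q^3) has coefficients 1,0,2,1,0,0,0,0,0 for degrees 0…8.
Multiplying by (1 + q - 2q^2) gives running coefficients 1,1,0,3,-3,-2,0,0,0 for degrees 0…8.
Finally multiplying by (1 + q + q^2 + q^3), the product of all factors after the first has coefficients 1,2,2,5,1,-2,-2,-5,-2 for degrees 0…8.
[q^8] = 1·(-2) + 1·(-5) + 1·(-2) + 1·(-2) = -11.

-11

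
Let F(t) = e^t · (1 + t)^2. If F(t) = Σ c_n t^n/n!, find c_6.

43

The EGF product rule gives c_6 = Σ_{k_1+k_2=6} C(6; k_1,k_2) · ∏ g_i(k_i), where e^t gives (1)^k; (1+t)^2 gives the falling factorial (2)_k.
g_1(k) for k = 0…6: 1, 1, 1, 1, 1, 1, 1.
g_2(k) for k = 0…6: 1, 2, 2, 0, 0, 0, 0.
c_6 = Σ_k C(6,k)·g_1(k)·g_2(6−k) = 15·1·2 + 6·1·2 + 1·1·1 = 30 + 12 + 1 = 43.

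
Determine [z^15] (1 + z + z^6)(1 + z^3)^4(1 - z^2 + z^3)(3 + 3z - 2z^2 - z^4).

7

(1 + z + z^6) has coefficients 1,1,0,0,0,0,1 for degrees 0…6.
(1 + z^3)^4 has coefficients 1,0,0,4,0,0,6,0,0,4,0,0,1,0,0,0 for degrees 0…15.
Multiplying by (1 - z^2 + z^3) gives running coefficients 1,0,-1,5,0,-4,10,0,-6,10,0,-4,5,0,-1,1 for degrees 0…15.
Finally multiplying by (3 + 3z - 2z^2 - z^4), the product of all factors after the first has coefficients 3,3,-5,12,16,-22,19,33,-38,16,32,-32,9,13,-13,4 for degrees 0…15.
[z^15] = 1·4 + 1·(-13) + 1·16 = 7.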